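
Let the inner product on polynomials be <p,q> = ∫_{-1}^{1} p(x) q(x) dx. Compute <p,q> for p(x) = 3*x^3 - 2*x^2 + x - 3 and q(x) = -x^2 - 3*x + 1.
<p,q> = -152/15

Expand the product: p(x)·q(x) = -3*x^5 - 7*x^4 + 8*x^3 - 2*x^2 + 10*x - 3.
∫_{-1}^{1} of each monomial x^k gives [2/(k+1) if k even, 0 if k odd]. Integrating term-by-term (or equivalently evaluating the antiderivative F(x) = -x^6/2 - 7*x^5/5 + 2*x^4 - 2*x^3/3 + 5*x^2 - 3*x at the endpoints):
  F(1) − F(−1) = 43/30 − (347/30) = -152/15.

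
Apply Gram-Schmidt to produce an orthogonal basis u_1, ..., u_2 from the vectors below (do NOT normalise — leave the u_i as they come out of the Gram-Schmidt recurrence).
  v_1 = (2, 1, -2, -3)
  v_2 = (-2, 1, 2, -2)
Orthogonal basis:
  u_1 = (2, 1, -2, -3)
  u_2 = (-17/9, 19/18, 17/9, -13/6)

Apply the Gram-Schmidt recurrence
  u_1 = v_1
  u_i = v_i − Σ_{j<i} ((v_i · u_j) / (u_j · u_j)) · u_j.

Step by step this gives:
  u_1 = (2, 1, -2, -3)
  u_2 = (-17/9, 19/18, 17/9, -13/6)

Orthogonality check:
  u_2 · u_1 = 0 (should be 0)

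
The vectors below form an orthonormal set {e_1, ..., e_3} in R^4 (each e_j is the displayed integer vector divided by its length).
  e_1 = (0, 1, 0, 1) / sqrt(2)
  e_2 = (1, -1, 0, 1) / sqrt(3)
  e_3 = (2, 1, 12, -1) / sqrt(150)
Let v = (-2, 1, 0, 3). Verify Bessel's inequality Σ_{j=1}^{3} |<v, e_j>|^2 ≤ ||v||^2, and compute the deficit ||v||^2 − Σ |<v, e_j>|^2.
Σ |<v, e_j>|^2 = 206/25; ||v||^2 = 14; deficit = 144/25

Write each e_j = u_j / sqrt(<u_j, u_j>) where u_j is the displayed integer vector. Then <v, e_j> = <v, u_j> / sqrt(<u_j, u_j>), so |<v, e_j>|^2 = <v, u_j>^2 / <u_j, u_j>.
Coefficients: <v, e_1> = 4/sqrt(2), <v, e_2> = 0/sqrt(3), <v, e_3> = -6/sqrt(150).
Square and sum: Σ |<v, e_j>|^2 = 206/25.
Compute ||v||^2 = v·v = 14.
Deficit = 14 − 206/25 = 144/25 ≥ 0, confirming Bessel's inequality. (The deficit equals ||v − Σ <v,e_j> e_j||^2, the squared distance from v to span{e_j}.)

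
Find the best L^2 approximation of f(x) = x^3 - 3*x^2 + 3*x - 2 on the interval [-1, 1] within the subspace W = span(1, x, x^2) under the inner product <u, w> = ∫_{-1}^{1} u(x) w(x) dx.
g(x) = -3*x^2 + 18*x/5 - 2

The best approximation g ∈ W is the orthogonal projection of f onto W. Writing g = a_0 + a_1 x + a_2 x^2, the coefficients solve the normal equations G · a = b where
  G_{ij} = <φ_i, φ_j> and b_i = <f, φ_i>, with φ_0 = 1, φ_1 = x, φ_2 = x^2.
G =
  [2, 0, 2/3]
  [0, 2/3, 0]
  [2/3, 0, 2/5],
b = (-6, 12/5, -38/15).
Solving gives a_0 = -2, a_1 = 18/5, a_2 = -3, so
  g(x) = -3*x^2 + 18*x/5 - 2.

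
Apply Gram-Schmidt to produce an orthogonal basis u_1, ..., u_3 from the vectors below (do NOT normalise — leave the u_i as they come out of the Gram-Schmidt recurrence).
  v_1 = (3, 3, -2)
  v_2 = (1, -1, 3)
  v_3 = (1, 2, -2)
Orthogonal basis:
  u_1 = (3, 3, -2)
  u_2 = (20/11, -2/11, 27/11)
  u_3 = (-21/206, 33/206, 9/103)

Apply the Gram-Schmidt recurrence
  u_1 = v_1
  u_i = v_i − Σ_{j<i} ((v_i · u_j) / (u_j · u_j)) · u_j.

Step by step this gives:
  u_1 = (3, 3, -2)
  u_2 = (20/11, -2/11, 27/11)
  u_3 = (-21/206, 33/206, 9/103)

Orthogonality check:
  u_2 · u_1 = 0 (should be 0)
  u_3 · u_1 = 0 (should be 0)
  u_3 · u_2 = 0 (should be 0)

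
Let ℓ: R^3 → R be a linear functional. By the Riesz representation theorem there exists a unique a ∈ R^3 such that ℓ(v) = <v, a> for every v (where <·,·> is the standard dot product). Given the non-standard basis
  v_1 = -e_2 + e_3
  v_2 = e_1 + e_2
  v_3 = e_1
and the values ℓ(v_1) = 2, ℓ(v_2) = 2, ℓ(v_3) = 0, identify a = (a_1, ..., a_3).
a = (0, 2, 4)

Write a = (a_1, ..., a_3) in the standard basis. For each basis vector v_i, ℓ(v_i) = <v_i, a> is a linear equation in the a_j's. Collect the n equations into a matrix system V a = ℓ, where row i of V is v_i (expressed in the standard basis). Since V is invertible (lower-triangular with 1s on the diagonal, up to permutation), solve by back-substitution:
  V =
[[0, -1, 1],
 [1, 1, 0],
 [1, 0, 0]]
  V a = (2, 2, 0)
Solving gives a = (0, 2, 4).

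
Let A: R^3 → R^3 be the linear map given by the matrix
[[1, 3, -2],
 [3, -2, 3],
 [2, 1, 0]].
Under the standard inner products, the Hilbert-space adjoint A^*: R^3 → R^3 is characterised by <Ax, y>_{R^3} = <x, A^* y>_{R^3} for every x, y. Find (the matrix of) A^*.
A^* = A^T =
[[1, 3, 2],
 [3, -2, 1],
 [-2, 3, 0]]

For real matrices with standard dot products, the defining identity <Ax, y> = <x, A^* y> gives (Ax)^T y = x^T (A^*) y, i.e. x^T A^T y = x^T (A^*) y. Since this holds for all x, y, we must have A^* = A^T. Therefore
A^* =
[[1, 3, 2],
 [3, -2, 1],
 [-2, 3, 0]].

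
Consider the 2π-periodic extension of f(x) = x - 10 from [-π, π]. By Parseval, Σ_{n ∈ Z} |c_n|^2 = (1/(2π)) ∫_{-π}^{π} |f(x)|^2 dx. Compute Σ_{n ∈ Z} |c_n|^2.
Σ |c_n|^2 = π^2/3 + 100

Expand and integrate term by term over [-π, π]:
  ∫ (x)^2 dx = 1·(2π^3/3); ∫ 2·1·(-10)·x dx = 0 (odd integrand); ∫ (-10)^2 dx = 100·2π.
So (1/(2π)) ∫_{-π}^{π} (x - 10)^2 dx = 1π^2/3 + 100 = π^2/3 + 100.
Parseval ⇒ Σ |c_n|^2 = π^2/3 + 100.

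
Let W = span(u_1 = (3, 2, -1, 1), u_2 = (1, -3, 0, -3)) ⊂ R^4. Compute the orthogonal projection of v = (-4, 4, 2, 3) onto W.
proj_W(v) = (-338/83, 255/83, 69/83, 324/83)

Set up U = [u_1 | ... | u_2] ∈ R^(4×2). The projector onto W = col(U) is P = U (U^T U)^(-1) U^T.
Compute U^T U =
  [15, -6]
  [-6, 19],
and U^T v = (-3, -25).
Solve U^T U · c = U^T v for the coefficients: c = (-69/83, -131/83). The projection is proj_W(v) = U c.
Check: (v - proj_W(v)) · u_1 = 0  (should be 0).
Check: (v - proj_W(v)) · u_2 = 0  (should be 0).
Result: proj_W(v) = (-338/83, 255/83, 69/83, 324/83).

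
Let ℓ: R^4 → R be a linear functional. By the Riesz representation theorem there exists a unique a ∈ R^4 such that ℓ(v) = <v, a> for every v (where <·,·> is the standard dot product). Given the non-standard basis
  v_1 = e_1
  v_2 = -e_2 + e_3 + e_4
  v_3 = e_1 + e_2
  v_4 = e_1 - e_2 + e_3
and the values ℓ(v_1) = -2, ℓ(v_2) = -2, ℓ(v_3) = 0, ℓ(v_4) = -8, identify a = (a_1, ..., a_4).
a = (-2, 2, -4, 4)

Write a = (a_1, ..., a_4) in the standard basis. For each basis vector v_i, ℓ(v_i) = <v_i, a> is a linear equation in the a_j's. Collect the n equations into a matrix system V a = ℓ, where row i of V is v_i (expressed in the standard basis). Since V is invertible (lower-triangular with 1s on the diagonal, up to permutation), solve by back-substitution:
  V =
[[1, 0, 0, 0],
 [0, -1, 1, 1],
 [1, 1, 0, 0],
 [1, -1, 1, 0]]
  V a = (-2, -2, 0, -8)
Solving gives a = (-2, 2, -4, 4).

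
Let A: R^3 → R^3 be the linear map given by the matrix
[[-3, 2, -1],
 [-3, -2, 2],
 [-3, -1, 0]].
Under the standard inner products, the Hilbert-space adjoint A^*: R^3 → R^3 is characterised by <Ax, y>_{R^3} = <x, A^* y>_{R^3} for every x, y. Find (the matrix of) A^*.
A^* = A^T =
[[-3, -3, -3],
 [2, -2, -1],
 [-1, 2, 0]]

For real matrices with standard dot products, the defining identity <Ax, y> = <x, A^* y> gives (Ax)^T y = x^T (A^*) y, i.e. x^T A^T y = x^T (A^*) y. Since this holds for all x, y, we must have A^* = A^T. Therefore
A^* =
[[-3, -3, -3],
 [2, -2, -1],
 [-1, 2, 0]].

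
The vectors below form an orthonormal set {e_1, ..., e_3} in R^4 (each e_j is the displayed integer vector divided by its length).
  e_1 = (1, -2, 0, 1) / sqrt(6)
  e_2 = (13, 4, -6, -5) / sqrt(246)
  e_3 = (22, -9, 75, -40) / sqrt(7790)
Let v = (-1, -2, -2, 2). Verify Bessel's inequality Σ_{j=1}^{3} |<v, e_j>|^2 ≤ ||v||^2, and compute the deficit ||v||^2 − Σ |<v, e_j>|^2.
Σ |<v, e_j>|^2 = 1203/95; ||v||^2 = 13; deficit = 32/95

Write each e_j = u_j / sqrt(<u_j, u_j>) where u_j is the displayed integer vector. Then <v, e_j> = <v, u_j> / sqrt(<u_j, u_j>), so |<v, e_j>|^2 = <v, u_j>^2 / <u_j, u_j>.
Coefficients: <v, e_1> = 5/sqrt(6), <v, e_2> = -19/sqrt(246), <v, e_3> = -234/sqrt(7790).
Square and sum: Σ |<v, e_j>|^2 = 1203/95.
Compute ||v||^2 = v·v = 13.
Deficit = 13 − 1203/95 = 32/95 ≥ 0, confirming Bessel's inequality. (The deficit equals ||v − Σ <v,e_j> e_j||^2, the squared distance from v to span{e_j}.)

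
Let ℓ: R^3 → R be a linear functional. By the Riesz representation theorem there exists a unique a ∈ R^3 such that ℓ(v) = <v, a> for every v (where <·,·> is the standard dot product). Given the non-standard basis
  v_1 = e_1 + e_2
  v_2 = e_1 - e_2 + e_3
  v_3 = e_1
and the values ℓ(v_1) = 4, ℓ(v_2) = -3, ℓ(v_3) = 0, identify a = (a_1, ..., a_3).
a = (0, 4, 1)

Write a = (a_1, ..., a_3) in the standard basis. For each basis vector v_i, ℓ(v_i) = <v_i, a> is a linear equation in the a_j's. Collect the n equations into a matrix system V a = ℓ, where row i of V is v_i (expressed in the standard basis). Since V is invertible (lower-triangular with 1s on the diagonal, up to permutation), solve by back-substitution:
  V =
[[1, 1, 0],
 [1, -1, 1],
 [1, 0, 0]]
  V a = (4, -3, 0)
Solving gives a = (0, 4, 1).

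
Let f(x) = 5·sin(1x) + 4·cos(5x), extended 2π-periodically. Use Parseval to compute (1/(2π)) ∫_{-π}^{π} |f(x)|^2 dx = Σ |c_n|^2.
Σ |c_n|^2 = 41/2

Expand |f|^2 and use orthogonality of {sin(nx), cos(mx)} on [-π, π]:
  ∫_{-π}^{π} sin(nx)^2 dx = π, ∫ cos(mx)^2 dx = π, and cross terms integrate to 0.
So ∫_{-π}^{π} f(x)^2 dx = 5^2 · π + 4^2 · π = (25 + 16)π.
Divide by 2π: (25 + 16)/2 = 41/2.
By Parseval, this equals Σ |c_n|^2.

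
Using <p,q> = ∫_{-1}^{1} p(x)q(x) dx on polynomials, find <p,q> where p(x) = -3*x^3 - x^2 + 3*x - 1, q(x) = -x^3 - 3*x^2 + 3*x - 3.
<p,q> = 464/35

Expand the product: p(x)·q(x) = 3*x^6 + 10*x^5 - 9*x^4 - 2*x^3 + 15*x^2 - 12*x + 3.
∫_{-1}^{1} of each monomial x^k gives [2/(k+1) if k even, 0 if k odd]. Integrating term-by-term (or equivalently evaluating the antiderivative F(x) = 3*x^7/7 + 5*x^6/3 - 9*x^5/5 - x^4/2 + 5*x^3 - 6*x^2 + 3*x at the endpoints):
  F(1) − F(−1) = 377/210 − (-2407/210) = 464/35.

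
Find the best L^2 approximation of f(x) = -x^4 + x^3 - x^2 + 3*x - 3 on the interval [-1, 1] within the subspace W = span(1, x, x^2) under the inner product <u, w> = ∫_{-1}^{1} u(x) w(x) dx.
g(x) = -13*x^2/7 + 18*x/5 - 102/35

The best approximation g ∈ W is the orthogonal projection of f onto W. Writing g = a_0 + a_1 x + a_2 x^2, the coefficients solve the normal equations G · a = b where
  G_{ij} = <φ_i, φ_j> and b_i = <f, φ_i>, with φ_0 = 1, φ_1 = x, φ_2 = x^2.
G =
  [2, 0, 2/3]
  [0, 2/3, 0]
  [2/3, 0, 2/5],
b = (-106/15, 12/5, -94/35).
Solving gives a_0 = -102/35, a_1 = 18/5, a_2 = -13/7, so
  g(x) = -13*x^2/7 + 18*x/5 - 102/35.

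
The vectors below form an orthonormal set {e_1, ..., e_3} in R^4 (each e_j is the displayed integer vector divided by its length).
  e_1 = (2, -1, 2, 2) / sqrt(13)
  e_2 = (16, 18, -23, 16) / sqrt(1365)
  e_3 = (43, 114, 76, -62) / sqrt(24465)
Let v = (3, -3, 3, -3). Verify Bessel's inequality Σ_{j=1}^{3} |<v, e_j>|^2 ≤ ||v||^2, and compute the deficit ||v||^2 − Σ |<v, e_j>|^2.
Σ |<v, e_j>|^2 = 4419/233; ||v||^2 = 36; deficit = 3969/233

Write each e_j = u_j / sqrt(<u_j, u_j>) where u_j is the displayed integer vector. Then <v, e_j> = <v, u_j> / sqrt(<u_j, u_j>), so |<v, e_j>|^2 = <v, u_j>^2 / <u_j, u_j>.
Coefficients: <v, e_1> = 9/sqrt(13), <v, e_2> = -123/sqrt(1365), <v, e_3> = 201/sqrt(24465).
Square and sum: Σ |<v, e_j>|^2 = 4419/233.
Compute ||v||^2 = v·v = 36.
Deficit = 36 − 4419/233 = 3969/233 ≥ 0, confirming Bessel's inequality. (The deficit equals ||v − Σ <v,e_j> e_j||^2, the squared distance from v to span{e_j}.)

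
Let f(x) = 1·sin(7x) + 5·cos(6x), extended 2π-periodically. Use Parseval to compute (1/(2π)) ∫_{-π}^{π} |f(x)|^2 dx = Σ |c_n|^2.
Σ |c_n|^2 = 13

Expand |f|^2 and use orthogonality of {sin(nx), cos(mx)} on [-π, π]:
  ∫_{-π}^{π} sin(nx)^2 dx = π, ∫ cos(mx)^2 dx = π, and cross terms integrate to 0.
So ∫_{-π}^{π} f(x)^2 dx = 1^2 · π + 5^2 · π = (1 + 25)π.
Divide by 2π: (1 + 25)/2 = 13.
By Parseval, this equals Σ |c_n|^2.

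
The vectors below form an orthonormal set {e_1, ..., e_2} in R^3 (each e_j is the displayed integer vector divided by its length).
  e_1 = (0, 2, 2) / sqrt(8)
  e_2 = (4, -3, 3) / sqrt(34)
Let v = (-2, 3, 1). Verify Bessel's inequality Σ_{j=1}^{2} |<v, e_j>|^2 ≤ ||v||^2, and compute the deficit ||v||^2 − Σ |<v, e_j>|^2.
Σ |<v, e_j>|^2 = 234/17; ||v||^2 = 14; deficit = 4/17

Write each e_j = u_j / sqrt(<u_j, u_j>) where u_j is the displayed integer vector. Then <v, e_j> = <v, u_j> / sqrt(<u_j, u_j>), so |<v, e_j>|^2 = <v, u_j>^2 / <u_j, u_j>.
Coefficients: <v, e_1> = 8/sqrt(8), <v, e_2> = -14/sqrt(34).
Square and sum: Σ |<v, e_j>|^2 = 234/17.
Compute ||v||^2 = v·v = 14.
Deficit = 14 − 234/17 = 4/17 ≥ 0, confirming Bessel's inequality. (The deficit equals ||v − Σ <v,e_j> e_j||^2, the squared distance from v to span{e_j}.)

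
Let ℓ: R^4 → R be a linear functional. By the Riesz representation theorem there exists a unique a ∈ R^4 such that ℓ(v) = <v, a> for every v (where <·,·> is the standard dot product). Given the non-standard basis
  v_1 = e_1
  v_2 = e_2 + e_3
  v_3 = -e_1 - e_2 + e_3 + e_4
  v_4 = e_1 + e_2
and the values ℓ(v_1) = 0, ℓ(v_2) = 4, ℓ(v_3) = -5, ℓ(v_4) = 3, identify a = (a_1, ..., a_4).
a = (0, 3, 1, -3)

Write a = (a_1, ..., a_4) in the standard basis. For each basis vector v_i, ℓ(v_i) = <v_i, a> is a linear equation in the a_j's. Collect the n equations into a matrix system V a = ℓ, where row i of V is v_i (expressed in the standard basis). Since V is invertible (lower-triangular with 1s on the diagonal, up to permutation), solve by back-substitution:
  V =
[[1, 0, 0, 0],
 [0, 1, 1, 0],
 [-1, -1, 1, 1],
 [1, 1, 0, 0]]
  V a = (0, 4, -5, 3)
Solving gives a = (0, 3, 1, -3).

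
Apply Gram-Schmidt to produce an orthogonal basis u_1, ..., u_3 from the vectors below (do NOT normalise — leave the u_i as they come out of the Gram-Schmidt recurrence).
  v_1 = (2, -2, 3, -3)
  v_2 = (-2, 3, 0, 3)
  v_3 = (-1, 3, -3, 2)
Orthogonal basis:
  u_1 = (2, -2, 3, -3)
  u_2 = (-7/13, 20/13, 57/26, 21/26)
  u_3 = (165/211, 252/211, -84/211, -142/211)

Apply the Gram-Schmidt recurrence
  u_1 = v_1
  u_i = v_i − Σ_{j<i} ((v_i · u_j) / (u_j · u_j)) · u_j.

Step by step this gives:
  u_1 = (2, -2, 3, -3)
  u_2 = (-7/13, 20/13, 57/26, 21/26)
  u_3 = (165/211, 252/211, -84/211, -142/211)

Orthogonality check:
  u_2 · u_1 = 0 (should be 0)
  u_3 · u_1 = 0 (should be 0)
  u_3 · u_2 = 0 (should be 0)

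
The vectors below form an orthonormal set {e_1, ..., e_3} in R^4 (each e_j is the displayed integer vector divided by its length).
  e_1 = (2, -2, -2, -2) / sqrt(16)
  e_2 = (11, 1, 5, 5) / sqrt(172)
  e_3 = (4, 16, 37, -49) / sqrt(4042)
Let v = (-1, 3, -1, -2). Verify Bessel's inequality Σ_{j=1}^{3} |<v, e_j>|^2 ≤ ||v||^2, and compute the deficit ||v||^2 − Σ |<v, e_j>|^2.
Σ |<v, e_j>|^2 = 569/94; ||v||^2 = 15; deficit = 841/94

Write each e_j = u_j / sqrt(<u_j, u_j>) where u_j is the displayed integer vector. Then <v, e_j> = <v, u_j> / sqrt(<u_j, u_j>), so |<v, e_j>|^2 = <v, u_j>^2 / <u_j, u_j>.
Coefficients: <v, e_1> = -2/sqrt(16), <v, e_2> = -23/sqrt(172), <v, e_3> = 105/sqrt(4042).
Square and sum: Σ |<v, e_j>|^2 = 569/94.
Compute ||v||^2 = v·v = 15.
Deficit = 15 − 569/94 = 841/94 ≥ 0, confirming Bessel's inequality. (The deficit equals ||v − Σ <v,e_j> e_j||^2, the squared distance from v to span{e_j}.)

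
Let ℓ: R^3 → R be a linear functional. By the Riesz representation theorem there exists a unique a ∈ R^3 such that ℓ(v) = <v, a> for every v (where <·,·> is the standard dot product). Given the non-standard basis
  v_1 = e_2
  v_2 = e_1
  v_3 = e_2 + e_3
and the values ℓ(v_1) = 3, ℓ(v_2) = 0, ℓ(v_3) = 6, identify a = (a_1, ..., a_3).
a = (0, 3, 3)

Write a = (a_1, ..., a_3) in the standard basis. For each basis vector v_i, ℓ(v_i) = <v_i, a> is a linear equation in the a_j's. Collect the n equations into a matrix system V a = ℓ, where row i of V is v_i (expressed in the standard basis). Since V is invertible (lower-triangular with 1s on the diagonal, up to permutation), solve by back-substitution:
  V =
[[0, 1, 0],
 [1, 0, 0],
 [0, 1, 1]]
  V a = (3, 0, 6)
Solving gives a = (0, 3, 3).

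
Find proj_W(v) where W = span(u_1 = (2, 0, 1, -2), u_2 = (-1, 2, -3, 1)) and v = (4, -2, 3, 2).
proj_W(v) = (1, -2, 3, -1)

Set up U = [u_1 | ... | u_2] ∈ R^(4×2). The projector onto W = col(U) is P = U (U^T U)^(-1) U^T.
Compute U^T U =
  [9, -7]
  [-7, 15],
and U^T v = (7, -15).
Solve U^T U · c = U^T v for the coefficients: c = (0, -1). The projection is proj_W(v) = U c.
Check: (v - proj_W(v)) · u_1 = 0  (should be 0).
Check: (v - proj_W(v)) · u_2 = 0  (should be 0).
Result: proj_W(v) = (1, -2, 3, -1).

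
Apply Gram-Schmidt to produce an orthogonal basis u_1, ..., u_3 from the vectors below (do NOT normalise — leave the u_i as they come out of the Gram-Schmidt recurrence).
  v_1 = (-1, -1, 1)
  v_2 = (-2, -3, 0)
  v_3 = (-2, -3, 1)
Orthogonal basis:
  u_1 = (-1, -1, 1)
  u_2 = (-1/3, -4/3, -5/3)
  u_3 = (3/14, -1/7, 1/14)

Apply the Gram-Schmidt recurrence
  u_1 = v_1
  u_i = v_i − Σ_{j<i} ((v_i · u_j) / (u_j · u_j)) · u_j.

Step by step this gives:
  u_1 = (-1, -1, 1)
  u_2 = (-1/3, -4/3, -5/3)
  u_3 = (3/14, -1/7, 1/14)

Orthogonality check:
  u_2 · u_1 = 0 (should be 0)
  u_3 · u_1 = 0 (should be 0)
  u_3 · u_2 = 0 (should be 0)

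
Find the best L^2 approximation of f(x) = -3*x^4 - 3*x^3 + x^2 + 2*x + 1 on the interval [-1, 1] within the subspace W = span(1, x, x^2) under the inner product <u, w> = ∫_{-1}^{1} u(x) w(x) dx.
g(x) = -11*x^2/7 + x/5 + 44/35

The best approximation g ∈ W is the orthogonal projection of f onto W. Writing g = a_0 + a_1 x + a_2 x^2, the coefficients solve the normal equations G · a = b where
  G_{ij} = <φ_i, φ_j> and b_i = <f, φ_i>, with φ_0 = 1, φ_1 = x, φ_2 = x^2.
G =
  [2, 0, 2/3]
  [0, 2/3, 0]
  [2/3, 0, 2/5],
b = (22/15, 2/15, 22/105).
Solving gives a_0 = 44/35, a_1 = 1/5, a_2 = -11/7, so
  g(x) = -11*x^2/7 + x/5 + 44/35.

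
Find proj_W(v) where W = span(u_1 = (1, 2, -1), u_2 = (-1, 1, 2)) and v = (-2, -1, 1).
proj_W(v) = (-8/7, -41/35, 53/35)

Set up U = [u_1 | ... | u_2] ∈ R^(3×2). The projector onto W = col(U) is P = U (U^T U)^(-1) U^T.
Compute U^T U =
  [6, -1]
  [-1, 6],
and U^T v = (-5, 3).
Solve U^T U · c = U^T v for the coefficients: c = (-27/35, 13/35). The projection is proj_W(v) = U c.
Check: (v - proj_W(v)) · u_1 = 0  (should be 0).
Check: (v - proj_W(v)) · u_2 = 0  (should be 0).
Result: proj_W(v) = (-8/7, -41/35, 53/35).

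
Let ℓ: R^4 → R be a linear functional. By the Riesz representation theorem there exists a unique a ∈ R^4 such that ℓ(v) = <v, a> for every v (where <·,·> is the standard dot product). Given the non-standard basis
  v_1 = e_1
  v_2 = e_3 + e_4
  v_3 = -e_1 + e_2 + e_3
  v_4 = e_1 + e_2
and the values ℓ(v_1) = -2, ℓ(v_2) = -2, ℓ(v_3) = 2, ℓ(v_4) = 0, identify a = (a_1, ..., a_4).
a = (-2, 2, -2, 0)

Write a = (a_1, ..., a_4) in the standard basis. For each basis vector v_i, ℓ(v_i) = <v_i, a> is a linear equation in the a_j's. Collect the n equations into a matrix system V a = ℓ, where row i of V is v_i (expressed in the standard basis). Since V is invertible (lower-triangular with 1s on the diagonal, up to permutation), solve by back-substitution:
  V =
[[1, 0, 0, 0],
 [0, 0, 1, 1],
 [-1, 1, 1, 0],
 [1, 1, 0, 0]]
  V a = (-2, -2, 2, 0)
Solving gives a = (-2, 2, -2, 0).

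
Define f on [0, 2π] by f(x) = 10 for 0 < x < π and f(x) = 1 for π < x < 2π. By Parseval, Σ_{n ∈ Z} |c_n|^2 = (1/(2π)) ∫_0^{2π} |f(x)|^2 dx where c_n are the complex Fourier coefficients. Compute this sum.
Σ |c_n|^2 = 101/2

Parseval equates the L^2 energy of f (normalised by 1/(2π)) with the ℓ^2 sum of its Fourier coefficients: (1/(2π)) ∫_0^{2π} |f|^2 = Σ |c_n|^2.
Compute the left side: (1/(2π)) [∫_0^π 10^2 dx + ∫_π^{2π} 1^2 dx] = (1/(2π)) · (100π + 1π) = (100 + 1)/2 = 101/2.
So Σ_{n ∈ Z} |c_n|^2 = 101/2.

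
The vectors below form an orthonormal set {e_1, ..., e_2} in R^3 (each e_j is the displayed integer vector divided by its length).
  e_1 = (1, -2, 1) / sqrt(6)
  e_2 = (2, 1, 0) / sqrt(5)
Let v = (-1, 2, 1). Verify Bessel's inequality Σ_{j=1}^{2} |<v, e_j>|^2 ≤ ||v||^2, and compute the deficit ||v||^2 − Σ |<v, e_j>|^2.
Σ |<v, e_j>|^2 = 8/3; ||v||^2 = 6; deficit = 10/3

Write each e_j = u_j / sqrt(<u_j, u_j>) where u_j is the displayed integer vector. Then <v, e_j> = <v, u_j> / sqrt(<u_j, u_j>), so |<v, e_j>|^2 = <v, u_j>^2 / <u_j, u_j>.
Coefficients: <v, e_1> = -4/sqrt(6), <v, e_2> = 0/sqrt(5).
Square and sum: Σ |<v, e_j>|^2 = 8/3.
Compute ||v||^2 = v·v = 6.
Deficit = 6 − 8/3 = 10/3 ≥ 0, confirming Bessel's inequality. (The deficit equals ||v − Σ <v,e_j> e_j||^2, the squared distance from v to span{e_j}.)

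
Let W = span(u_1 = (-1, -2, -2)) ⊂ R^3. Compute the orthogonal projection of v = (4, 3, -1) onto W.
proj_W(v) = (8/9, 16/9, 16/9)

Set up U = [u_1 | ... | u_1] ∈ R^(3×1). The projector onto W = col(U) is P = U (U^T U)^(-1) U^T.
Compute U^T U =
  [9],
and U^T v = (-8).
Solve U^T U · c = U^T v for the coefficients: c = (-8/9). The projection is proj_W(v) = U c.
Check: (v - proj_W(v)) · u_1 = 0  (should be 0).
Result: proj_W(v) = (8/9, 16/9, 16/9).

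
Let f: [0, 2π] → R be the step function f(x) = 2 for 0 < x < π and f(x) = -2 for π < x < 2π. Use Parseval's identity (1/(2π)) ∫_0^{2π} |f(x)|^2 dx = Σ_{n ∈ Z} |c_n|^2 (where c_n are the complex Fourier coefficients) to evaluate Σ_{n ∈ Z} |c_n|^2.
Σ |c_n|^2 = 4

Parseval equates the L^2 energy of f (normalised by 1/(2π)) with the ℓ^2 sum of its Fourier coefficients: (1/(2π)) ∫_0^{2π} |f|^2 = Σ |c_n|^2.
Compute the left side: (1/(2π)) [∫_0^π 2^2 dx + ∫_π^{2π} (-2)^2 dx] = (1/(2π)) · (4π + 4π) = (4 + 4)/2 = 4.
So Σ_{n ∈ Z} |c_n|^2 = 4.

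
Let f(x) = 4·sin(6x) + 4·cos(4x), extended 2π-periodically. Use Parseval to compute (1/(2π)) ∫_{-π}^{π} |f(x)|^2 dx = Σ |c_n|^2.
Σ |c_n|^2 = 16

Expand |f|^2 and use orthogonality of {sin(nx), cos(mx)} on [-π, π]:
  ∫_{-π}^{π} sin(nx)^2 dx = π, ∫ cos(mx)^2 dx = π, and cross terms integrate to 0.
So ∫_{-π}^{π} f(x)^2 dx = 4^2 · π + 4^2 · π = (16 + 16)π.
Divide by 2π: (16 + 16)/2 = 16.
By Parseval, this equals Σ |c_n|^2.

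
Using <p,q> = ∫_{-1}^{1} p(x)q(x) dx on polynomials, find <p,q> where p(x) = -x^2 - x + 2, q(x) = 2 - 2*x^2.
<p,q> = 24/5

Expand the product: p(x)·q(x) = 2*x^4 + 2*x^3 - 6*x^2 - 2*x + 4.
∫_{-1}^{1} of each monomial x^k gives [2/(k+1) if k even, 0 if k odd]. Integrating term-by-term (or equivalently evaluating the antiderivative F(x) = 2*x^5/5 + x^4/2 - 2*x^3 - x^2 + 4*x at the endpoints):
  F(1) − F(−1) = 19/10 − (-29/10) = 24/5.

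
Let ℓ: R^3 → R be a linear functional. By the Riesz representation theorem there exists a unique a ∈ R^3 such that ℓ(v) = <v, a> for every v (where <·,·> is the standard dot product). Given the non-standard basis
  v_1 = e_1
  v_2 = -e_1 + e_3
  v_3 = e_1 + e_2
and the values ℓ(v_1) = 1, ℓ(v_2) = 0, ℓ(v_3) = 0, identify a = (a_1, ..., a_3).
a = (1, -1, 1)

Write a = (a_1, ..., a_3) in the standard basis. For each basis vector v_i, ℓ(v_i) = <v_i, a> is a linear equation in the a_j's. Collect the n equations into a matrix system V a = ℓ, where row i of V is v_i (expressed in the standard basis). Since V is invertible (lower-triangular with 1s on the diagonal, up to permutation), solve by back-substitution:
  V =
[[1, 0, 0],
 [-1, 0, 1],
 [1, 1, 0]]
  V a = (1, 0, 0)
Solving gives a = (1, -1, 1).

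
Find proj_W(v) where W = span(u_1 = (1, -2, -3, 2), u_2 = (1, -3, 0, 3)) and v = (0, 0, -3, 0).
proj_W(v) = (54/173, 9/173, -513/173, -9/173)

Set up U = [u_1 | ... | u_2] ∈ R^(4×2). The projector onto W = col(U) is P = U (U^T U)^(-1) U^T.
Compute U^T U =
  [18, 13]
  [13, 19],
and U^T v = (9, 0).
Solve U^T U · c = U^T v for the coefficients: c = (171/173, -117/173). The projection is proj_W(v) = U c.
Check: (v - proj_W(v)) · u_1 = 0  (should be 0).
Check: (v - proj_W(v)) · u_2 = 0  (should be 0).
Result: proj_W(v) = (54/173, 9/173, -513/173, -9/173).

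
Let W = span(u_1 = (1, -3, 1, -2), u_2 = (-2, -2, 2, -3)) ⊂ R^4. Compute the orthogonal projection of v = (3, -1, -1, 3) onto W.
proj_W(v) = (65/19, -17/57, -89/57, 107/57)

Set up U = [u_1 | ... | u_2] ∈ R^(4×2). The projector onto W = col(U) is P = U (U^T U)^(-1) U^T.
Compute U^T U =
  [15, 12]
  [12, 21],
and U^T v = (-1, -15).
Solve U^T U · c = U^T v for the coefficients: c = (53/57, -71/57). The projection is proj_W(v) = U c.
Check: (v - proj_W(v)) · u_1 = 0  (should be 0).
Check: (v - proj_W(v)) · u_2 = 0  (should be 0).
Result: proj_W(v) = (65/19, -17/57, -89/57, 107/57).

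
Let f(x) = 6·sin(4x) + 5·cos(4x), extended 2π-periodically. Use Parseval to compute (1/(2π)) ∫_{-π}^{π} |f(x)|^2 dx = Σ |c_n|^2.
Σ |c_n|^2 = 61/2

Expand |f|^2 and use orthogonality of {sin(nx), cos(mx)} on [-π, π]:
  ∫_{-π}^{π} sin(nx)^2 dx = π, ∫ cos(mx)^2 dx = π, and cross terms integrate to 0.
So ∫_{-π}^{π} f(x)^2 dx = 6^2 · π + 5^2 · π = (36 + 25)π.
Divide by 2π: (36 + 25)/2 = 61/2.
By Parseval, this equals Σ |c_n|^2.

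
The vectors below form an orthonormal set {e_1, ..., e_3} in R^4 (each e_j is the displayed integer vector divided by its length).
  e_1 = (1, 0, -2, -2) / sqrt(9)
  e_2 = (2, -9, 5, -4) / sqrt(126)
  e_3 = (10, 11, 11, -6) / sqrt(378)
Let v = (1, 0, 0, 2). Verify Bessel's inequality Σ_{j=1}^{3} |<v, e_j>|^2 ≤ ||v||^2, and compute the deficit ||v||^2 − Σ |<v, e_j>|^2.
Σ |<v, e_j>|^2 = 35/27; ||v||^2 = 5; deficit = 100/27

Write each e_j = u_j / sqrt(<u_j, u_j>) where u_j is the displayed integer vector. Then <v, e_j> = <v, u_j> / sqrt(<u_j, u_j>), so |<v, e_j>|^2 = <v, u_j>^2 / <u_j, u_j>.
Coefficients: <v, e_1> = -3/sqrt(9), <v, e_2> = -6/sqrt(126), <v, e_3> = -2/sqrt(378).
Square and sum: Σ |<v, e_j>|^2 = 35/27.
Compute ||v||^2 = v·v = 5.
Deficit = 5 − 35/27 = 100/27 ≥ 0, confirming Bessel's inequality. (The deficit equals ||v − Σ <v,e_j> e_j||^2, the squared distance from v to span{e_j}.)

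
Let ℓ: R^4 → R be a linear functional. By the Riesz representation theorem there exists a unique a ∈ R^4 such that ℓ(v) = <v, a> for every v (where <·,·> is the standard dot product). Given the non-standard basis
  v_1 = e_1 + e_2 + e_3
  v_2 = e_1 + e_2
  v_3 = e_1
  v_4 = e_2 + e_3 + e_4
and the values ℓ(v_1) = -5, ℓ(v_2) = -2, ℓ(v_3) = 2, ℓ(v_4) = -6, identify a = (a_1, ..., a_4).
a = (2, -4, -3, 1)

Write a = (a_1, ..., a_4) in the standard basis. For each basis vector v_i, ℓ(v_i) = <v_i, a> is a linear equation in the a_j's. Collect the n equations into a matrix system V a = ℓ, where row i of V is v_i (expressed in the standard basis). Since V is invertible (lower-triangular with 1s on the diagonal, up to permutation), solve by back-substitution:
  V =
[[1, 1, 1, 0],
 [1, 1, 0, 0],
 [1, 0, 0, 0],
 [0, 1, 1, 1]]
  V a = (-5, -2, 2, -6)
Solving gives a = (2, -4, -3, 1).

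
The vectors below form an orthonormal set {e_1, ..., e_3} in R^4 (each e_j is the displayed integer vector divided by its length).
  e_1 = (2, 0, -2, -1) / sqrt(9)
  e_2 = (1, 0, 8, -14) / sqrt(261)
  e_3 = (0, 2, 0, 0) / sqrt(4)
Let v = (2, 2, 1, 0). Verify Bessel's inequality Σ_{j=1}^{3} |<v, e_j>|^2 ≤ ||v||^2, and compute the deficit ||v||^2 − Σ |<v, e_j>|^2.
Σ |<v, e_j>|^2 = 140/29; ||v||^2 = 9; deficit = 121/29

Write each e_j = u_j / sqrt(<u_j, u_j>) where u_j is the displayed integer vector. Then <v, e_j> = <v, u_j> / sqrt(<u_j, u_j>), so |<v, e_j>|^2 = <v, u_j>^2 / <u_j, u_j>.
Coefficients: <v, e_1> = 2/sqrt(9), <v, e_2> = 10/sqrt(261), <v, e_3> = 4/sqrt(4).
Square and sum: Σ |<v, e_j>|^2 = 140/29.
Compute ||v||^2 = v·v = 9.
Deficit = 9 − 140/29 = 121/29 ≥ 0, confirming Bessel's inequality. (The deficit equals ||v − Σ <v,e_j> e_j||^2, the squared distance from v to span{e_j}.)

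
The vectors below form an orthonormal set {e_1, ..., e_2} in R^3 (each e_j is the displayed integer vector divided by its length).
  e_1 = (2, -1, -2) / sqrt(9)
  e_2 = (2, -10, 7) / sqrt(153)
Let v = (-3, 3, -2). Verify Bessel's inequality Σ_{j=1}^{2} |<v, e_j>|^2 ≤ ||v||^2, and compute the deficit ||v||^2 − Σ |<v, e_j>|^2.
Σ |<v, e_j>|^2 = 325/17; ||v||^2 = 22; deficit = 49/17

Write each e_j = u_j / sqrt(<u_j, u_j>) where u_j is the displayed integer vector. Then <v, e_j> = <v, u_j> / sqrt(<u_j, u_j>), so |<v, e_j>|^2 = <v, u_j>^2 / <u_j, u_j>.
Coefficients: <v, e_1> = -5/sqrt(9), <v, e_2> = -50/sqrt(153).
Square and sum: Σ |<v, e_j>|^2 = 325/17.
Compute ||v||^2 = v·v = 22.
Deficit = 22 − 325/17 = 49/17 ≥ 0, confirming Bessel's inequality. (The deficit equals ||v − Σ <v,e_j> e_j||^2, the squared distance from v to span{e_j}.)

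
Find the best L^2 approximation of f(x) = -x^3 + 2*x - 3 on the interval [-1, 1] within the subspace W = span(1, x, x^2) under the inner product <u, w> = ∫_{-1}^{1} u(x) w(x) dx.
g(x) = 7*x/5 - 3

The best approximation g ∈ W is the orthogonal projection of f onto W. Writing g = a_0 + a_1 x + a_2 x^2, the coefficients solve the normal equations G · a = b where
  G_{ij} = <φ_i, φ_j> and b_i = <f, φ_i>, with φ_0 = 1, φ_1 = x, φ_2 = x^2.
G =
  [2, 0, 2/3]
  [0, 2/3, 0]
  [2/3, 0, 2/5],
b = (-6, 14/15, -2).
Solving gives a_0 = -3, a_1 = 7/5, a_2 = 0, so
  g(x) = 7*x/5 - 3.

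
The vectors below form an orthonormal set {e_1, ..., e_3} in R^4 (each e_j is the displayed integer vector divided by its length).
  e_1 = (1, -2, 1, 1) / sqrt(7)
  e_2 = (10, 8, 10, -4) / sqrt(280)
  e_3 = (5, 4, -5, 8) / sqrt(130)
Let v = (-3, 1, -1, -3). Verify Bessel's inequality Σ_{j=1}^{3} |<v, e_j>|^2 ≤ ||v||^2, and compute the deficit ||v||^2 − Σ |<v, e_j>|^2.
Σ |<v, e_j>|^2 = 259/13; ||v||^2 = 20; deficit = 1/13

Write each e_j = u_j / sqrt(<u_j, u_j>) where u_j is the displayed integer vector. Then <v, e_j> = <v, u_j> / sqrt(<u_j, u_j>), so |<v, e_j>|^2 = <v, u_j>^2 / <u_j, u_j>.
Coefficients: <v, e_1> = -9/sqrt(7), <v, e_2> = -20/sqrt(280), <v, e_3> = -30/sqrt(130).
Square and sum: Σ |<v, e_j>|^2 = 259/13.
Compute ||v||^2 = v·v = 20.
Deficit = 20 − 259/13 = 1/13 ≥ 0, confirming Bessel's inequality. (The deficit equals ||v − Σ <v,e_j> e_j||^2, the squared distance from v to span{e_j}.)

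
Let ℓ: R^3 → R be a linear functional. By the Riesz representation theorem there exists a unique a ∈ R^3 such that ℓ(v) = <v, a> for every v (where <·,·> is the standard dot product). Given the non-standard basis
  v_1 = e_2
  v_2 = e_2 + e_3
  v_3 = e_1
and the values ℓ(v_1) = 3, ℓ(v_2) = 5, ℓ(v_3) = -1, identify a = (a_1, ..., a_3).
a = (-1, 3, 2)

Write a = (a_1, ..., a_3) in the standard basis. For each basis vector v_i, ℓ(v_i) = <v_i, a> is a linear equation in the a_j's. Collect the n equations into a matrix system V a = ℓ, where row i of V is v_i (expressed in the standard basis). Since V is invertible (lower-triangular with 1s on the diagonal, up to permutation), solve by back-substitution:
  V =
[[0, 1, 0],
 [0, 1, 1],
 [1, 0, 0]]
  V a = (3, 5, -1)
Solving gives a = (-1, 3, 2).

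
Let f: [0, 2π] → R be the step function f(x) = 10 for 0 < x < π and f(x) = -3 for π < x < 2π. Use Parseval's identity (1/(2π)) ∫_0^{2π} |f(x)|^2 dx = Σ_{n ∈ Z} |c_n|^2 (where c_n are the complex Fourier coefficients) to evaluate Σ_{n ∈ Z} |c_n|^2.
Σ |c_n|^2 = 109/2

Parseval equates the L^2 energy of f (normalised by 1/(2π)) with the ℓ^2 sum of its Fourier coefficients: (1/(2π)) ∫_0^{2π} |f|^2 = Σ |c_n|^2.
Compute the left side: (1/(2π)) [∫_0^π 10^2 dx + ∫_π^{2π} (-3)^2 dx] = (1/(2π)) · (100π + 9π) = (100 + 9)/2 = 109/2.
So Σ_{n ∈ Z} |c_n|^2 = 109/2.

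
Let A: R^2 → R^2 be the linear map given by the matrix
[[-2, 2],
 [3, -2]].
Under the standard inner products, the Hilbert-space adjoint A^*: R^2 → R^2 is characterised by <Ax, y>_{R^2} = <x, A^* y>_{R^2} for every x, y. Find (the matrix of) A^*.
A^* = A^T =
[[-2, 3],
 [2, -2]]

For real matrices with standard dot products, the defining identity <Ax, y> = <x, A^* y> gives (Ax)^T y = x^T (A^*) y, i.e. x^T A^T y = x^T (A^*) y. Since this holds for all x, y, we must have A^* = A^T. Therefore
A^* =
[[-2, 3],
 [2, -2]].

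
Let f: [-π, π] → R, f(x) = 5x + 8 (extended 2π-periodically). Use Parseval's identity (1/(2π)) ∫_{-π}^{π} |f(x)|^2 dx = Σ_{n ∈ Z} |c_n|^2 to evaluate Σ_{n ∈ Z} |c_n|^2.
Σ |c_n|^2 = 25π^2/3 + 64

Expand and integrate term by term over [-π, π]:
  ∫ (5x)^2 dx = 25·(2π^3/3); ∫ 2·5·(8)·x dx = 0 (odd integrand); ∫ 8^2 dx = 64·2π.
So (1/(2π)) ∫_{-π}^{π} (5x + 8)^2 dx = 25π^2/3 + 64 = 25π^2/3 + 64.
Parseval ⇒ Σ |c_n|^2 = 25π^2/3 + 64.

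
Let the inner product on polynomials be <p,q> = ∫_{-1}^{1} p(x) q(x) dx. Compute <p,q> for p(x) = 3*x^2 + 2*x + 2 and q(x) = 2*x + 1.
<p,q> = 26/3

Expand the product: p(x)·q(x) = 6*x^3 + 7*x^2 + 6*x + 2.
∫_{-1}^{1} of each monomial x^k gives [2/(k+1) if k even, 0 if k odd]. Integrating term-by-term (or equivalently evaluating the antiderivative F(x) = 3*x^4/2 + 7*x^3/3 + 3*x^2 + 2*x at the endpoints):
  F(1) − F(−1) = 53/6 − (1/6) = 26/3.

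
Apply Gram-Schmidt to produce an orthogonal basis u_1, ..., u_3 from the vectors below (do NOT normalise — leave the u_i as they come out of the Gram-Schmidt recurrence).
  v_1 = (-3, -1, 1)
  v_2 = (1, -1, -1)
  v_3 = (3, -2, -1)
Orthogonal basis:
  u_1 = (-3, -1, 1)
  u_2 = (2/11, -14/11, -8/11)
  u_3 = (1/2, -1/2, 1)

Apply the Gram-Schmidt recurrence
  u_1 = v_1
  u_i = v_i − Σ_{j<i} ((v_i · u_j) / (u_j · u_j)) · u_j.

Step by step this gives:
  u_1 = (-3, -1, 1)
  u_2 = (2/11, -14/11, -8/11)
  u_3 = (1/2, -1/2, 1)

Orthogonality check:
  u_2 · u_1 = 0 (should be 0)
  u_3 · u_1 = 0 (should be 0)
  u_3 · u_2 = 0 (should be 0)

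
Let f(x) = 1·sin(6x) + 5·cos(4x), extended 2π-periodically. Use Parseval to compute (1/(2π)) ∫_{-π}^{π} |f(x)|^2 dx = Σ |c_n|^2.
Σ |c_n|^2 = 13

Expand |f|^2 and use orthogonality of {sin(nx), cos(mx)} on [-π, π]:
  ∫_{-π}^{π} sin(nx)^2 dx = π, ∫ cos(mx)^2 dx = π, and cross terms integrate to 0.
So ∫_{-π}^{π} f(x)^2 dx = 1^2 · π + 5^2 · π = (1 + 25)π.
Divide by 2π: (1 + 25)/2 = 13.
By Parseval, this equals Σ |c_n|^2.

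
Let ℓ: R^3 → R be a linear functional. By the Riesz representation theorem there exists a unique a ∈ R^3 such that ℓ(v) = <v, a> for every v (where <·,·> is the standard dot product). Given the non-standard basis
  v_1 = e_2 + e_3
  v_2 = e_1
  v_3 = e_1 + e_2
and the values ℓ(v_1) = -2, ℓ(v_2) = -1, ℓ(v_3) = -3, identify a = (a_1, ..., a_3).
a = (-1, -2, 0)

Write a = (a_1, ..., a_3) in the standard basis. For each basis vector v_i, ℓ(v_i) = <v_i, a> is a linear equation in the a_j's. Collect the n equations into a matrix system V a = ℓ, where row i of V is v_i (expressed in the standard basis). Since V is invertible (lower-triangular with 1s on the diagonal, up to permutation), solve by back-substitution:
  V =
[[0, 1, 1],
 [1, 0, 0],
 [1, 1, 0]]
  V a = (-2, -1, -3)
Solving gives a = (-1, -2, 0).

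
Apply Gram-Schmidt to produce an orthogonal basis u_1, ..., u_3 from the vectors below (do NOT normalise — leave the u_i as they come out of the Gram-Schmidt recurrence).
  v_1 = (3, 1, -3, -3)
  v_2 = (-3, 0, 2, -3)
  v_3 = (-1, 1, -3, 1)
Orthogonal basis:
  u_1 = (3, 1, -3, -3)
  u_2 = (-33/14, 3/14, 19/14, -51/14)
  u_3 = (-292/145, 132/145, -324/145, 76/145)

Apply the Gram-Schmidt recurrence
  u_1 = v_1
  u_i = v_i − Σ_{j<i} ((v_i · u_j) / (u_j · u_j)) · u_j.

Step by step this gives:
  u_1 = (3, 1, -3, -3)
  u_2 = (-33/14, 3/14, 19/14, -51/14)
  u_3 = (-292/145, 132/145, -324/145, 76/145)

Orthogonality check:
  u_2 · u_1 = 0 (should be 0)
  u_3 · u_1 = 0 (should be 0)
  u_3 · u_2 = 0 (should be 0)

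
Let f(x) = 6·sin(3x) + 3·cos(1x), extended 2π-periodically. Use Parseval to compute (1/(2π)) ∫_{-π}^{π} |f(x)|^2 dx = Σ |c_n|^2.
Σ |c_n|^2 = 45/2

Expand |f|^2 and use orthogonality of {sin(nx), cos(mx)} on [-π, π]:
  ∫_{-π}^{π} sin(nx)^2 dx = π, ∫ cos(mx)^2 dx = π, and cross terms integrate to 0.
So ∫_{-π}^{π} f(x)^2 dx = 6^2 · π + 3^2 · π = (36 + 9)π.
Divide by 2π: (36 + 9)/2 = 45/2.
By Parseval, this equals Σ |c_n|^2.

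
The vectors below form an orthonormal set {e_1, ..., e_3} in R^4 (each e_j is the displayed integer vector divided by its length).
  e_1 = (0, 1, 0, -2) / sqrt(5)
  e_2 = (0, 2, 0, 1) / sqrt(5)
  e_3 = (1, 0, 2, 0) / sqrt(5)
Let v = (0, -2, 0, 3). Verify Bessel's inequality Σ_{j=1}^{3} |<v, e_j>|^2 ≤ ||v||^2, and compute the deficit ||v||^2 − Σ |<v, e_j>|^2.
Σ |<v, e_j>|^2 = 13; ||v||^2 = 13; deficit = 0

Write each e_j = u_j / sqrt(<u_j, u_j>) where u_j is the displayed integer vector. Then <v, e_j> = <v, u_j> / sqrt(<u_j, u_j>), so |<v, e_j>|^2 = <v, u_j>^2 / <u_j, u_j>.
Coefficients: <v, e_1> = -8/sqrt(5), <v, e_2> = -1/sqrt(5), <v, e_3> = 0/sqrt(5).
Square and sum: Σ |<v, e_j>|^2 = 13.
Compute ||v||^2 = v·v = 13.
Deficit = 13 − 13 = 0 ≥ 0, confirming Bessel's inequality. (The deficit equals ||v − Σ <v,e_j> e_j||^2, the squared distance from v to span{e_j}.)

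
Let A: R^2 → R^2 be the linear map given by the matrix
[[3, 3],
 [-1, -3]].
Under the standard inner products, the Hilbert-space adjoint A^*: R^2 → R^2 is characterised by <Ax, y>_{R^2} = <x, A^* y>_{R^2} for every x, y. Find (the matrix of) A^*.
A^* = A^T =
[[3, -1],
 [3, -3]]

For real matrices with standard dot products, the defining identity <Ax, y> = <x, A^* y> gives (Ax)^T y = x^T (A^*) y, i.e. x^T A^T y = x^T (A^*) y. Since this holds for all x, y, we must have A^* = A^T. Therefore
A^* =
[[3, -1],
 [3, -3]].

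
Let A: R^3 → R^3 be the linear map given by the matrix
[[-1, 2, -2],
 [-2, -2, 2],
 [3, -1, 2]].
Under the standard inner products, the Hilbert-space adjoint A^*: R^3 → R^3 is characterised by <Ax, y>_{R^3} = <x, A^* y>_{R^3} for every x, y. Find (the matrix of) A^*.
A^* = A^T =
[[-1, -2, 3],
 [2, -2, -1],
 [-2, 2, 2]]

For real matrices with standard dot products, the defining identity <Ax, y> = <x, A^* y> gives (Ax)^T y = x^T (A^*) y, i.e. x^T A^T y = x^T (A^*) y. Since this holds for all x, y, we must have A^* = A^T. Therefore
A^* =
[[-1, -2, 3],
 [2, -2, -1],
 [-2, 2, 2]].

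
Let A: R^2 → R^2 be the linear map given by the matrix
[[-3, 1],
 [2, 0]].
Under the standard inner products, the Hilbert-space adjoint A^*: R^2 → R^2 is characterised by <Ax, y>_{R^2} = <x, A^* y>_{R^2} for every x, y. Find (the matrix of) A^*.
A^* = A^T =
[[-3, 2],
 [1, 0]]

For real matrices with standard dot products, the defining identity <Ax, y> = <x, A^* y> gives (Ax)^T y = x^T (A^*) y, i.e. x^T A^T y = x^T (A^*) y. Since this holds for all x, y, we must have A^* = A^T. Therefore
A^* =
[[-3, 2],
 [1, 0]].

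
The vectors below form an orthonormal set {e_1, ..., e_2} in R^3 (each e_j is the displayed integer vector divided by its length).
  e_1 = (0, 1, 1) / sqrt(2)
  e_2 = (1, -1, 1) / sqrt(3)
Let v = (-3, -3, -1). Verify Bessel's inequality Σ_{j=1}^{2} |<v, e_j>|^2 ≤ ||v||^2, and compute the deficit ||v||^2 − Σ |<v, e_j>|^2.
Σ |<v, e_j>|^2 = 25/3; ||v||^2 = 19; deficit = 32/3

Write each e_j = u_j / sqrt(<u_j, u_j>) where u_j is the displayed integer vector. Then <v, e_j> = <v, u_j> / sqrt(<u_j, u_j>), so |<v, e_j>|^2 = <v, u_j>^2 / <u_j, u_j>.
Coefficients: <v, e_1> = -4/sqrt(2), <v, e_2> = -1/sqrt(3).
Square and sum: Σ |<v, e_j>|^2 = 25/3.
Compute ||v||^2 = v·v = 19.
Deficit = 19 − 25/3 = 32/3 ≥ 0, confirming Bessel's inequality. (The deficit equals ||v − Σ <v,e_j> e_j||^2, the squared distance from v to span{e_j}.)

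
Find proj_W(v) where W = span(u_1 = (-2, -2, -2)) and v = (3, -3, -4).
proj_W(v) = (-4/3, -4/3, -4/3)

Set up U = [u_1 | ... | u_1] ∈ R^(3×1). The projector onto W = col(U) is P = U (U^T U)^(-1) U^T.
Compute U^T U =
  [12],
and U^T v = (8).
Solve U^T U · c = U^T v for the coefficients: c = (2/3). The projection is proj_W(v) = U c.
Check: (v - proj_W(v)) · u_1 = 0  (should be 0).
Result: proj_W(v) = (-4/3, -4/3, -4/3).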